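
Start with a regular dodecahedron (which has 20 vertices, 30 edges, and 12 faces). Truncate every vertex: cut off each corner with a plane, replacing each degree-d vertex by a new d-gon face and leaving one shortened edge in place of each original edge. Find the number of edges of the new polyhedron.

Truncation replaces each original edge-end by a new vertex, so V′ = 2E = 60.
Each original edge survives, and each old vertex of degree d contributes d new edges; summing degrees gives Σd = 2E, so E′ = E + 2E = 3E = 90.
Each original face survives and each original vertex becomes one new face: F′ = F + V = 32.

90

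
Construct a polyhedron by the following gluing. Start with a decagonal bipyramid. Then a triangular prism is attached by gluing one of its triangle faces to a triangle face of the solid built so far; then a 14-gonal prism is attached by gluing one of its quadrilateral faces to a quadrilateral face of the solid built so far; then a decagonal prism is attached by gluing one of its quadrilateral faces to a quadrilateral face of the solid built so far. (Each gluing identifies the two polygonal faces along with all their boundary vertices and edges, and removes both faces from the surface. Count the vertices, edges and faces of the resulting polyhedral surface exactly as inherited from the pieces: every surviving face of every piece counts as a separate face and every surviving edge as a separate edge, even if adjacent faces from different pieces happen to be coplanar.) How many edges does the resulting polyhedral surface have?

100

A decagonal bipyramid: V=12, E=30, F=20.
Attach a triangular prism (V=6, E=9, F=5) along a 3-gon: merge 3 vertices and 3 edges, delete both glued faces → V=15, E=36, F=23.
Attach a 14-gonal prism (V=28, E=42, F=16) along a 4-gon: merge 4 vertices and 4 edges, delete both glued faces → V=39, E=74, F=37.
Attach a decagonal prism (V=20, E=30, F=12) along a 4-gon: merge 4 vertices and 4 edges, delete both glued faces → V=55, E=100, F=47.
Check: V − E + F = 55 − 100 + 47 = 2.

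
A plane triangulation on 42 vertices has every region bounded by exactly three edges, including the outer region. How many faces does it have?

In a plane triangulation 3F = 2E and V − E + F = 2, so F = 2V − 4 = 2·42 − 4 = 80.

80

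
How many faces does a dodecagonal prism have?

14

A prism on an n-gon has two n-gon bases and n rectangular sides: V = 2·12 = 24, E = 3·12 = 36, F = 12 + 2 = 14.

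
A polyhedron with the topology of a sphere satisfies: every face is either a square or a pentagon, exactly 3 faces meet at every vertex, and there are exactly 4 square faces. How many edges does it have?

Let x be the number of pentagons; then F = 4 + x.
Edge–face incidences: 2E = 4·4 + 5·x = 16 + 5x.
Every vertex has degree 3, so 3V = 2E.
Euler: V − E + F = 2 ⇒ (2E)/3 − E + (4 + x) = 2.
Multiply by 6: 2·(2E) − 3·(2E) + 6·(4 + x) = 12, i.e. 24 + 6x − (16 + 5x) = 12.
Collecting terms: x + 8 = 12, so x = 4.
Then 2E = 16 + 5·4 = 36, so E = 18, V = 2E/3 = 12, F = 4 + 4 = 8.

18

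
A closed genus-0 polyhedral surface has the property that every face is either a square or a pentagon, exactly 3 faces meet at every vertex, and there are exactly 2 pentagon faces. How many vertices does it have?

10

Let x be the number of squares; then F = 2 + x.
Edge–face incidences: 2E = 5·2 + 4·x = 10 + 4x.
Every vertex has degree 3, so 3V = 2E.
Euler: V − E + F = 2 ⇒ (2E)/3 − E + (2 + x) = 2.
Multiply by 6: 2·(2E) − 3·(2E) + 6·(2 + x) = 12, i.e. 12 + 6x − (10 + 4x) = 12.
Collecting terms: 2x + 2 = 12, so 2x = 10, so x = 5.
Then 2E = 10 + 4·5 = 30, so E = 15, V = 2E/3 = 10, F = 2 + 5 = 7.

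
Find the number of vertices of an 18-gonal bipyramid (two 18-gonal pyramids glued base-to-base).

A bipyramid over an n-gon has 2n triangular faces and n + 2 vertices: V = 18 + 2 = 20, E = 3·18 = 54, F = 2·18 = 36.
Check: V − E + F = 20 − 54 + 36 = 2.

20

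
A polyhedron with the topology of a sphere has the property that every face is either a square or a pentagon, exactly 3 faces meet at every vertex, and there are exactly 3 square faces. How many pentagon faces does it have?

Let x be the number of pentagons; then F = 3 + x.
Edge–face incidences: 2E = 4·3 + 5·x = 12 + 5x.
Every vertex has degree 3, so 3V = 2E.
Euler: V − E + F = 2 ⇒ (2E)/3 − E + (3 + x) = 2.
Multiply by 6: 2·(2E) − 3·(2E) + 6·(3 + x) = 12, i.e. 18 + 6x − (12 + 5x) = 12.
Collecting terms: x + 6 = 12, so x = 6.
Then 2E = 12 + 5·6 = 42, so E = 21, V = 2E/3 = 14, F = 3 + 6 = 9.

6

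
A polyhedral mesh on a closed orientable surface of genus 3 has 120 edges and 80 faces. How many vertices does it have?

36

For a closed orientable surface of genus 3, χ = 2 − 2·3 = -4.
V = -4 + E − F = -4 + 120 − 80 = 36.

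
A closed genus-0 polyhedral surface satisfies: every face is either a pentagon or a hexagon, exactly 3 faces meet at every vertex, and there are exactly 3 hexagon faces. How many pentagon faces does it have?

12

Let x be the number of pentagons; then F = 3 + x.
Edge–face incidences: 2E = 6·3 + 5·x = 18 + 5x.
Every vertex has degree 3, so 3V = 2E.
Euler: V − E + F = 2 ⇒ (2E)/3 − E + (3 + x) = 2.
Multiply by 6: 2·(2E) − 3·(2E) + 6·(3 + x) = 12, i.e. 18 + 6x − (18 + 5x) = 12.
Collecting terms: x = 12.
Then 2E = 18 + 5·12 = 78, so E = 39, V = 2E/3 = 26, F = 3 + 12 = 15.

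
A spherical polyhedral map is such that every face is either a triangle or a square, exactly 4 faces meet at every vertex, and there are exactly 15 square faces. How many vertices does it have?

21

Let x be the number of triangles; then F = 15 + x.
Edge–face incidences: 2E = 4·15 + 3·x = 60 + 3x.
Every vertex has degree 4, so 4V = 2E.
Euler: V − E + F = 2 ⇒ (2E)/4 − E + (15 + x) = 2.
Multiply by 8: 2·(2E) − 4·(2E) + 8·(15 + x) = 16, i.e. 120 + 8x − 2·(60 + 3x) = 16.
Collecting terms: 2x = 16, so x = 8.
Then 2E = 60 + 3·8 = 84, so E = 42, V = 2E/4 = 21, F = 15 + 8 = 23.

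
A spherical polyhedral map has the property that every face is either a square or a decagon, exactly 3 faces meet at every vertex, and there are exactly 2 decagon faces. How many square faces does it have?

Let x be the number of squares; then F = 2 + x.
Edge–face incidences: 2E = 10·2 + 4·x = 20 + 4x.
Every vertex has degree 3, so 3V = 2E.
Euler: V − E + F = 2 ⇒ (2E)/3 − E + (2 + x) = 2.
Multiply by 6: 2·(2E) − 3·(2E) + 6·(2 + x) = 12, i.e. 12 + 6x − (20 + 4x) = 12.
Collecting terms: 2x − 8 = 12, so 2x = 20, so x = 10.
Then 2E = 20 + 4·10 = 60, so E = 30, V = 2E/3 = 20, F = 2 + 10 = 12.

10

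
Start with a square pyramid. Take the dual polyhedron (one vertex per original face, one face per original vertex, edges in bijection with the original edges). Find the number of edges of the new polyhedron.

The base solid has V = 5, E = 8, F = 5.
The dual swaps V and F and preserves E: V′ = F = 5, E′ = E = 8, F′ = V = 5.

8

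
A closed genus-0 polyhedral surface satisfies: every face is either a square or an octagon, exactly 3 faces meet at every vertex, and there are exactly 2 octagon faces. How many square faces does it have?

8

Let x be the number of squares; then F = 2 + x.
Edge–face incidences: 2E = 8·2 + 4·x = 16 + 4x.
Every vertex has degree 3, so 3V = 2E.
Euler: V − E + F = 2 ⇒ (2E)/3 − E + (2 + x) = 2.
Multiply by 6: 2·(2E) − 3·(2E) + 6·(2 + x) = 12, i.e. 12 + 6x − (16 + 4x) = 12.
Collecting terms: 2x − 4 = 12, so 2x = 16, so x = 8.
Then 2E = 16 + 4·8 = 48, so E = 24, V = 2E/3 = 16, F = 2 + 8 = 10.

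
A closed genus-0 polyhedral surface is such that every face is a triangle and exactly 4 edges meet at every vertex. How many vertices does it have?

6

Each face has 3 edges and each edge borders two faces, so 2E = 3F.
Each vertex has degree 4, so 4V = 2E and hence V = 3F/4.
Euler: V − E + F = 2 ⇒ (3F/4) − (3F/2) + F = 2.
Multiply by 8: (6 − 12 + 8)F = 16, i.e. 2F = 16.
So F = 8, E = 3·8/2 = 12, V = 3·8/4 = 6.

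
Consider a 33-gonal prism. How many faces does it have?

A prism on an n-gon has two n-gon bases and n rectangular sides: V = 2·33 = 66, E = 3·33 = 99, F = 33 + 2 = 35.

35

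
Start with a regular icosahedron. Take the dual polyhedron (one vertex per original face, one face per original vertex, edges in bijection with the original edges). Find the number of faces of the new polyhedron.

The base solid has V = 12, E = 30, F = 20.
The dual swaps V and F and preserves E: V′ = F = 20, E′ = E = 30, F′ = V = 12.

12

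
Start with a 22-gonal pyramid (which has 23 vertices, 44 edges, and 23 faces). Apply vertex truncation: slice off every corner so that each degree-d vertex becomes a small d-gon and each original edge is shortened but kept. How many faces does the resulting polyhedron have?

Truncation replaces each original edge-end by a new vertex, so V′ = 2E = 88.
Each original edge survives, and each old vertex of degree d contributes d new edges; summing degrees gives Σd = 2E, so E′ = E + 2E = 3E = 132.
Each original face survives and each original vertex becomes one new face: F′ = F + V = 46.

46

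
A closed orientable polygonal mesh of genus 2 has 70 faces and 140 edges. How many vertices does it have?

68

For a closed orientable surface of genus 2, χ = 2 − 2·2 = -2.
V = -2 + E − F = -2 + 140 − 70 = 68.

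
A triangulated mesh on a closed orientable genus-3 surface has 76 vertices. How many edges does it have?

240

χ = 2 − 2·3 = -4, and every face is a triangle so 3F = 2E.
V − E + F = -4 with E = 3F/2 gives 76 − (3/2 − 1)·F = -4, so F = 160 and E = 240.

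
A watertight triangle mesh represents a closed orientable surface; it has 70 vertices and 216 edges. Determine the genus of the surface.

Every face is a triangle and each edge borders two faces, so 3F = 2·216, giving F = 144.
χ = V − E + F = 70 − 216 + 144 = -2.
For a closed orientable surface χ = 2 − 2g, so g = (2 − (-2))/2 = 2.

2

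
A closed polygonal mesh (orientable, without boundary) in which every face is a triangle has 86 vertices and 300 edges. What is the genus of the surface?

Every face is a triangle and each edge borders two faces, so 3F = 2·300, giving F = 200.
χ = V − E + F = 86 − 300 + 200 = -14.
For a closed orientable surface χ = 2 − 2g, so g = (2 − (-14))/2 = 8.

8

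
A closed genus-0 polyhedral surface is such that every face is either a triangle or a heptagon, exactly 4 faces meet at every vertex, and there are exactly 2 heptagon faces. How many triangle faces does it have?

14

Let x be the number of triangles; then F = 2 + x.
Edge–face incidences: 2E = 7·2 + 3·x = 14 + 3x.
Every vertex has degree 4, so 4V = 2E.
Euler: V − E + F = 2 ⇒ (2E)/4 − E + (2 + x) = 2.
Multiply by 8: 2·(2E) − 4·(2E) + 8·(2 + x) = 16, i.e. 16 + 8x − 2·(14 + 3x) = 16.
Collecting terms: 2x − 12 = 16, so 2x = 28, so x = 14.
Then 2E = 14 + 3·14 = 56, so E = 28, V = 2E/4 = 14, F = 2 + 14 = 16.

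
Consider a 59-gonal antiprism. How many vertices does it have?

An antiprism on an n-gon has two n-gon caps and 2n triangles: V = 2·59 = 118, E = 4·59 = 236, F = 2·59 + 2 = 120.
Check: V − E + F = 118 − 236 + 120 = 2.

118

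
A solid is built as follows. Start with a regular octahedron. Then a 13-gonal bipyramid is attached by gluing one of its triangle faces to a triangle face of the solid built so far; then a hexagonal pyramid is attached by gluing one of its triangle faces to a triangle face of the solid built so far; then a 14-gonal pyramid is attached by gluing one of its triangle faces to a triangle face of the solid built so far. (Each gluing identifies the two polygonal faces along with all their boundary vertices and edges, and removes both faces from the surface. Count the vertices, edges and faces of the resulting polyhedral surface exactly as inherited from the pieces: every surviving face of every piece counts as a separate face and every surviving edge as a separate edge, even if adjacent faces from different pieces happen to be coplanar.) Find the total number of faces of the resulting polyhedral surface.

A regular octahedron: V=6, E=12, F=8.
Attach a 13-gonal bipyramid (V=15, E=39, F=26) along a 3-gon: merge 3 vertices and 3 edges, delete both glued faces → V=18, E=48, F=32.
Attach a hexagonal pyramid (V=7, E=12, F=7) along a 3-gon: merge 3 vertices and 3 edges, delete both glued faces → V=22, E=57, F=37.
Attach a 14-gonal pyramid (V=15, E=28, F=15) along a 3-gon: merge 3 vertices and 3 edges, delete both glued faces → V=34, E=82, F=50.
Check: V − E + F = 34 − 82 + 50 = 2.

50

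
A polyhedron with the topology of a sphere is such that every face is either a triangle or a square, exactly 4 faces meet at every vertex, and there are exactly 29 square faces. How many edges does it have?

70

Let x be the number of triangles; then F = 29 + x.
Edge–face incidences: 2E = 4·29 + 3·x = 116 + 3x.
Every vertex has degree 4, so 4V = 2E.
Euler: V − E + F = 2 ⇒ (2E)/4 − E + (29 + x) = 2.
Multiply by 8: 2·(2E) − 4·(2E) + 8·(29 + x) = 16, i.e. 232 + 8x − 2·(116 + 3x) = 16.
Collecting terms: 2x = 16, so x = 8.
Then 2E = 116 + 3·8 = 140, so E = 70, V = 2E/4 = 35, F = 29 + 8 = 37.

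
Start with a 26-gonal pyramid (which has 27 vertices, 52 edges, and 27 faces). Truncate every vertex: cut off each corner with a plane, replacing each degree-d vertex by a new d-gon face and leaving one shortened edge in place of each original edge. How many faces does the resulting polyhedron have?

54

Truncation replaces each original edge-end by a new vertex, so V′ = 2E = 104.
Each original edge survives, and each old vertex of degree d contributes d new edges; summing degrees gives Σd = 2E, so E′ = E + 2E = 3E = 156.
Each original face survives and each original vertex becomes one new face: F′ = F + V = 54.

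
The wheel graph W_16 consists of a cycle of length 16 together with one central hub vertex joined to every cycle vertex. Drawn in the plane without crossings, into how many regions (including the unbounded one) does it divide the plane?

W_16 has V = 16 + 1 = 17 vertices and E = 2·16 = 32 edges.
By Euler's formula F = 2 − V + E = 2 − 17 + 32 = 17.

17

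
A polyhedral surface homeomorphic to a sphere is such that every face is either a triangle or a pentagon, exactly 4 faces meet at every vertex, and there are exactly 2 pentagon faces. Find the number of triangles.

10

Let x be the number of triangles; then F = 2 + x.
Edge–face incidences: 2E = 5·2 + 3·x = 10 + 3x.
Every vertex has degree 4, so 4V = 2E.
Euler: V − E + F = 2 ⇒ (2E)/4 − E + (2 + x) = 2.
Multiply by 8: 2·(2E) − 4·(2E) + 8·(2 + x) = 16, i.e. 16 + 8x − 2·(10 + 3x) = 16.
Collecting terms: 2x − 4 = 16, so 2x = 20, so x = 10.
Then 2E = 10 + 3·10 = 40, so E = 20, V = 2E/4 = 10, F = 2 + 10 = 12.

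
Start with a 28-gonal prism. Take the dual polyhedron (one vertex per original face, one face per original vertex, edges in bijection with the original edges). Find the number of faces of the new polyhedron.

56

The base solid has V = 56, E = 84, F = 30.
The dual swaps V and F and preserves E: V′ = F = 30, E′ = E = 84, F′ = V = 56.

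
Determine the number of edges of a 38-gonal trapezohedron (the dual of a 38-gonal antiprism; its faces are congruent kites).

152

The n-trapezohedron (dual of the n-antiprism) has V = 2·38 + 2 = 78, E = 4·38 = 152, F = 2·38 = 76.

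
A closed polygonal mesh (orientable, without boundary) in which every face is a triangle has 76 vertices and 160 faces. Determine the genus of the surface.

Every face is a triangle, so 2E = 3·160 = 480, giving E = 240.
χ = V − E + F = 76 − 240 + 160 = -4.
For a closed orientable surface χ = 2 − 2g, so g = (2 − (-4))/2 = 3.

3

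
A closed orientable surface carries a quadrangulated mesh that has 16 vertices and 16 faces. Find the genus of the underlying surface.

Every face is a square, so 2E = 4·16 = 64, giving E = 32.
χ = V − E + F = 16 − 32 + 16 = 0.
For a closed orientable surface χ = 2 − 2g, so g = (2 − (0))/2 = 1.

1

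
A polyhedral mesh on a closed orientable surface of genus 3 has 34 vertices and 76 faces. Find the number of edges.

114

For a closed orientable surface of genus 3, χ = 2 − 2·3 = -4.
E = V + F − (-4) = 34 + 76 − (-4) = 114.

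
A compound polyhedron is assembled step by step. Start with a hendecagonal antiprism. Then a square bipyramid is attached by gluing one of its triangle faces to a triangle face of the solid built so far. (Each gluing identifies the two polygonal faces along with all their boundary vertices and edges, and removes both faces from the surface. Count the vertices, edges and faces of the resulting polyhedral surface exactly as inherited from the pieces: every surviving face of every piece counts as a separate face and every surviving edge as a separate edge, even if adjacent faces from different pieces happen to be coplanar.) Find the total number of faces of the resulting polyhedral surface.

A hendecagonal antiprism: V=22, E=44, F=24.
Attach a square bipyramid (V=6, E=12, F=8) along a 3-gon: merge 3 vertices and 3 edges, delete both glued faces → V=25, E=53, F=30.
Check: V − E + F = 25 − 53 + 30 = 2.

30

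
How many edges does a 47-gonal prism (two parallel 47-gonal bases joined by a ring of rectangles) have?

A prism on an n-gon has two n-gon bases and n rectangular sides: V = 2·47 = 94, E = 3·47 = 141, F = 47 + 2 = 49.

141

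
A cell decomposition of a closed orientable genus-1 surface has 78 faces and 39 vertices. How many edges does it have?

117

For a closed orientable surface of genus 1, χ = 2 − 2·1 = 0.
E = V + F − (0) = 39 + 78 − (0) = 117.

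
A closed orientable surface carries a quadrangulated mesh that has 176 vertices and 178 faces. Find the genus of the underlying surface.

2

Every face is a square, so 2E = 4·178 = 712, giving E = 356.
χ = V − E + F = 176 − 356 + 178 = -2.
For a closed orientable surface χ = 2 − 2g, so g = (2 − (-2))/2 = 2.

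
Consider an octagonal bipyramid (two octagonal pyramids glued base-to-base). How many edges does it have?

A bipyramid over an n-gon has 2n triangular faces and n + 2 vertices: V = 8 + 2 = 10, E = 3·8 = 24, F = 2·8 = 16.
Check: V − E + F = 10 − 24 + 16 = 2.

24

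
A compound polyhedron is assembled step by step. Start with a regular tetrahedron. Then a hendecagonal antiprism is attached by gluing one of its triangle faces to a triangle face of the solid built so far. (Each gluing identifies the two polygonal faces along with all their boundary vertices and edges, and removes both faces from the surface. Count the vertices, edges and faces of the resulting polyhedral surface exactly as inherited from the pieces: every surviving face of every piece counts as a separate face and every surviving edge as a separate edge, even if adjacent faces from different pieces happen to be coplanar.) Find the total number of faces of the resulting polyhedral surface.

A regular tetrahedron: V=4, E=6, F=4.
Attach a hendecagonal antiprism (V=22, E=44, F=24) along a 3-gon: merge 3 vertices and 3 edges, delete both glued faces → V=23, E=47, F=26.
Check: V − E + F = 23 − 47 + 26 = 2.

26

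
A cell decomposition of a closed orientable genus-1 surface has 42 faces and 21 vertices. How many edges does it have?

63

For a closed orientable surface of genus 1, χ = 2 − 2·1 = 0.
E = V + F − (0) = 21 + 42 − (0) = 63.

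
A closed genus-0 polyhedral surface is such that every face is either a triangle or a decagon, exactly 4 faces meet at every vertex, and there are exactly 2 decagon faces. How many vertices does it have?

20

Let x be the number of triangles; then F = 2 + x.
Edge–face incidences: 2E = 10·2 + 3·x = 20 + 3x.
Every vertex has degree 4, so 4V = 2E.
Euler: V − E + F = 2 ⇒ (2E)/4 − E + (2 + x) = 2.
Multiply by 8: 2·(2E) − 4·(2E) + 8·(2 + x) = 16, i.e. 16 + 8x − 2·(20 + 3x) = 16.
Collecting terms: 2x − 24 = 16, so 2x = 40, so x = 20.
Then 2E = 20 + 3·20 = 80, so E = 40, V = 2E/4 = 20, F = 2 + 20 = 22.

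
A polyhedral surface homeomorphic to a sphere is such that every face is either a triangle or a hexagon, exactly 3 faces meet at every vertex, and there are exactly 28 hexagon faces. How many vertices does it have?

60

Let x be the number of triangles; then F = 28 + x.
Edge–face incidences: 2E = 6·28 + 3·x = 168 + 3x.
Every vertex has degree 3, so 3V = 2E.
Euler: V − E + F = 2 ⇒ (2E)/3 − E + (28 + x) = 2.
Multiply by 6: 2·(2E) − 3·(2E) + 6·(28 + x) = 12, i.e. 168 + 6x − (168 + 3x) = 12.
Collecting terms: 3x = 12, so x = 4.
Then 2E = 168 + 3·4 = 180, so E = 90, V = 2E/3 = 60, F = 28 + 4 = 32.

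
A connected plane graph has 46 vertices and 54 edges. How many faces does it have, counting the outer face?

Euler's formula for a connected plane graph: V − E + F = 2, so F = 2 − 46 + 54 = 10.

10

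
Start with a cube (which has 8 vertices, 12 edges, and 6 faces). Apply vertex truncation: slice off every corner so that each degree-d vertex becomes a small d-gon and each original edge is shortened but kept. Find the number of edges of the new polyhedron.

Truncation replaces each original edge-end by a new vertex, so V′ = 2E = 24.
Each original edge survives, and each old vertex of degree d contributes d new edges; summing degrees gives Σd = 2E, so E′ = E + 2E = 3E = 36.
Each original face survives and each original vertex becomes one new face: F′ = F + V = 14.

36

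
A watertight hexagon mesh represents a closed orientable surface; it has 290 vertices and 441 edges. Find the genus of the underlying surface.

3

Every face is a hexagon and each edge borders two faces, so 6F = 2·441, giving F = 147.
χ = V − E + F = 290 − 441 + 147 = -4.
For a closed orientable surface χ = 2 − 2g, so g = (2 − (-4))/2 = 3.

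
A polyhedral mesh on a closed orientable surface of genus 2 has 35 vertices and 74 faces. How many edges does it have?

For a closed orientable surface of genus 2, χ = 2 − 2·2 = -2.
E = V + F − (-2) = 35 + 74 − (-2) = 111.

111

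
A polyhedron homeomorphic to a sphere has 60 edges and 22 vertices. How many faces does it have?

Here V − E + F = 2.
F = 2 − V + E = 2 − 22 + 60 = 40.

40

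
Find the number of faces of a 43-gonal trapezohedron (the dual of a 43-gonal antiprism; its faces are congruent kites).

86

The n-trapezohedron (dual of the n-antiprism) has V = 2·43 + 2 = 88, E = 4·43 = 172, F = 2·43 = 86.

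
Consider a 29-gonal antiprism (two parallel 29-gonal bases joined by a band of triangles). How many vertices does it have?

58

An antiprism on an n-gon has two n-gon caps and 2n triangles: V = 2·29 = 58, E = 4·29 = 116, F = 2·29 + 2 = 60.
Check: V − E + F = 58 − 116 + 60 = 2.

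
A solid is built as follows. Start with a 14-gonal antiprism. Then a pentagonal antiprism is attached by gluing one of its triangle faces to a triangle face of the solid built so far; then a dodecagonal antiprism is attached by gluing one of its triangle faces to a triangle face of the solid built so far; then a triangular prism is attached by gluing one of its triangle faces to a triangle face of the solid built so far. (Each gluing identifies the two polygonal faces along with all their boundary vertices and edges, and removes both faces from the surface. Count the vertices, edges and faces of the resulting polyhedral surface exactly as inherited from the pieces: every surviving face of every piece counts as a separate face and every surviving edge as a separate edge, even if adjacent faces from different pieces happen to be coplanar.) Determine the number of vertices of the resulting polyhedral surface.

A 14-gonal antiprism: V=28, E=56, F=30.
Attach a pentagonal antiprism (V=10, E=20, F=12) along a 3-gon: merge 3 vertices and 3 edges, delete both glued faces → V=35, E=73, F=40.
Attach a dodecagonal antiprism (V=24, E=48, F=26) along a 3-gon: merge 3 vertices and 3 edges, delete both glued faces → V=56, E=118, F=64.
Attach a triangular prism (V=6, E=9, F=5) along a 3-gon: merge 3 vertices and 3 edges, delete both glued faces → V=59, E=124, F=67.
Check: V − E + F = 59 − 124 + 67 = 2.

59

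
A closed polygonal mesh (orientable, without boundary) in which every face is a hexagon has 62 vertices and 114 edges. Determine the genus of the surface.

Every face is a hexagon and each edge borders two faces, so 6F = 2·114, giving F = 38.
χ = V − E + F = 62 − 114 + 38 = -14.
For a closed orientable surface χ = 2 − 2g, so g = (2 − (-14))/2 = 8.

8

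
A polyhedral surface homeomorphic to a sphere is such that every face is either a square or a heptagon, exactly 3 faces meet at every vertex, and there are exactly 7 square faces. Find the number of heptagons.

Let x be the number of heptagons; then F = 7 + x.
Edge–face incidences: 2E = 4·7 + 7·x = 28 + 7x.
Every vertex has degree 3, so 3V = 2E.
Euler: V − E + F = 2 ⇒ (2E)/3 − E + (7 + x) = 2.
Multiply by 6: 2·(2E) − 3·(2E) + 6·(7 + x) = 12, i.e. 42 + 6x − (28 + 7x) = 12.
Collecting terms: −x + 14 = 12, so −x = −2, so x = 2.
Then 2E = 28 + 7·2 = 42, so E = 21, V = 2E/3 = 14, F = 7 + 2 = 9.

2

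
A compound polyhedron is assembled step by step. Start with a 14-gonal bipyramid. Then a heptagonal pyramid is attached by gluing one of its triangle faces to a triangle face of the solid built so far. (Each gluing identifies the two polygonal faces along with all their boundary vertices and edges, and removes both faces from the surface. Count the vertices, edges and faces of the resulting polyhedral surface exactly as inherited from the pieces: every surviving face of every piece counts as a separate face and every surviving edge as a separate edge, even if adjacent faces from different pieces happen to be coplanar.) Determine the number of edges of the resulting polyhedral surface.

53

A 14-gonal bipyramid: V=16, E=42, F=28.
Attach a heptagonal pyramid (V=8, E=14, F=8) along a 3-gon: merge 3 vertices and 3 edges, delete both glued faces → V=21, E=53, F=34.
Check: V − E + F = 21 − 53 + 34 = 2.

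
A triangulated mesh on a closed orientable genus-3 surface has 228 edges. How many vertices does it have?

72

χ = 2 − 2·3 = -4, and every face is a triangle so 3F = 2E.
F = 2E/3 = 152. Then V = -4 + E − F = -4 + 228 − 152 = 72.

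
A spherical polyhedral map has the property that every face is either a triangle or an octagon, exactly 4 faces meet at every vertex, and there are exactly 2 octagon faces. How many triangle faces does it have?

Let x be the number of triangles; then F = 2 + x.
Edge–face incidences: 2E = 8·2 + 3·x = 16 + 3x.
Every vertex has degree 4, so 4V = 2E.
Euler: V − E + F = 2 ⇒ (2E)/4 − E + (2 + x) = 2.
Multiply by 8: 2·(2E) − 4·(2E) + 8·(2 + x) = 16, i.e. 16 + 8x − 2·(16 + 3x) = 16.
Collecting terms: 2x − 16 = 16, so 2x = 32, so x = 16.
Then 2E = 16 + 3·16 = 64, so E = 32, V = 2E/4 = 16, F = 2 + 16 = 18.

16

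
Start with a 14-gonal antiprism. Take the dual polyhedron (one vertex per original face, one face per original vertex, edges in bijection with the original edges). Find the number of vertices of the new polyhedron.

The base solid has V = 28, E = 56, F = 30.
The dual swaps V and F and preserves E: V′ = F = 30, E′ = E = 56, F′ = V = 28.

30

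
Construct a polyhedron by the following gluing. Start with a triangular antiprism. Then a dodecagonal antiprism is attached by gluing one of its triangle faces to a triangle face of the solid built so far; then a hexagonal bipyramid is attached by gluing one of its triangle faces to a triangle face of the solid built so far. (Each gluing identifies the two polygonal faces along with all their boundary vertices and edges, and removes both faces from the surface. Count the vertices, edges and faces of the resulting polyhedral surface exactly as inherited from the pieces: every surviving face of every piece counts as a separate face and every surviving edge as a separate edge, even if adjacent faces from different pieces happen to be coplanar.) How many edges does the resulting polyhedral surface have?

72

A triangular antiprism: V=6, E=12, F=8.
Attach a dodecagonal antiprism (V=24, E=48, F=26) along a 3-gon: merge 3 vertices and 3 edges, delete both glued faces → V=27, E=57, F=32.
Attach a hexagonal bipyramid (V=8, E=18, F=12) along a 3-gon: merge 3 vertices and 3 edges, delete both glued faces → V=32, E=72, F=42.
Check: V − E + F = 32 − 72 + 42 = 2.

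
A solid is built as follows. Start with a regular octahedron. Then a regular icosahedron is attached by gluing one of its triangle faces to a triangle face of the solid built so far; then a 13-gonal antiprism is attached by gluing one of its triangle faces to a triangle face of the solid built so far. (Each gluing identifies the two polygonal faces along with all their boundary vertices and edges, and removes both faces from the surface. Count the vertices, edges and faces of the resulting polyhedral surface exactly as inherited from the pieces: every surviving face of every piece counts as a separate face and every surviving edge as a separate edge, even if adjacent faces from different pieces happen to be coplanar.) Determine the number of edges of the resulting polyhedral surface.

88

A regular octahedron: V=6, E=12, F=8.
Attach a regular icosahedron (V=12, E=30, F=20) along a 3-gon: merge 3 vertices and 3 edges, delete both glued faces → V=15, E=39, F=26.
Attach a 13-gonal antiprism (V=26, E=52, F=28) along a 3-gon: merge 3 vertices and 3 edges, delete both glued faces → V=38, E=88, F=52.
Check: V − E + F = 38 − 88 + 52 = 2.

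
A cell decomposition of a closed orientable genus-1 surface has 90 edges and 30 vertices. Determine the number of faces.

For a closed orientable surface of genus 1, χ = 2 − 2·1 = 0.
F = 0 − V + E = 0 − 30 + 90 = 60.

60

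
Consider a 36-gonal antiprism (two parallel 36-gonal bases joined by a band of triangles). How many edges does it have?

144

An antiprism on an n-gon has two n-gon caps and 2n triangles: V = 2·36 = 72, E = 4·36 = 144, F = 2·36 + 2 = 74.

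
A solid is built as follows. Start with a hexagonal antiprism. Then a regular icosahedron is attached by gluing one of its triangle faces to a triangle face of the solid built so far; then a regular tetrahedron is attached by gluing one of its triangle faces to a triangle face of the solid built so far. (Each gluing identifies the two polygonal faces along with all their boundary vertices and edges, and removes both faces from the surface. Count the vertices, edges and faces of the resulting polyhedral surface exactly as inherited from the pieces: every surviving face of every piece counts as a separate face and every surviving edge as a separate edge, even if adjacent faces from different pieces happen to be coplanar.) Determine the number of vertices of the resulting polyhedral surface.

A hexagonal antiprism: V=12, E=24, F=14.
Attach a regular icosahedron (V=12, E=30, F=20) along a 3-gon: merge 3 vertices and 3 edges, delete both glued faces → V=21, E=51, F=32.
Attach a regular tetrahedron (V=4, E=6, F=4) along a 3-gon: merge 3 vertices and 3 edges, delete both glued faces → V=22, E=54, F=34.
Check: V − E + F = 22 − 54 + 34 = 2.

22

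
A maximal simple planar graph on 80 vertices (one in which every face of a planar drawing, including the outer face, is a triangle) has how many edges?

234

In a plane triangulation 3F = 2E and V − E + F = 2, so E = 3V − 6 = 3·80 − 6 = 234.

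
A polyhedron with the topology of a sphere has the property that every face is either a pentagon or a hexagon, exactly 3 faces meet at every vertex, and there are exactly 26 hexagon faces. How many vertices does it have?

Let x be the number of pentagons; then F = 26 + x.
Edge–face incidences: 2E = 6·26 + 5·x = 156 + 5x.
Every vertex has degree 3, so 3V = 2E.
Euler: V − E + F = 2 ⇒ (2E)/3 − E + (26 + x) = 2.
Multiply by 6: 2·(2E) − 3·(2E) + 6·(26 + x) = 12, i.e. 156 + 6x − (156 + 5x) = 12.
Collecting terms: x = 12.
Then 2E = 156 + 5·12 = 216, so E = 108, V = 2E/3 = 72, F = 26 + 12 = 38.

72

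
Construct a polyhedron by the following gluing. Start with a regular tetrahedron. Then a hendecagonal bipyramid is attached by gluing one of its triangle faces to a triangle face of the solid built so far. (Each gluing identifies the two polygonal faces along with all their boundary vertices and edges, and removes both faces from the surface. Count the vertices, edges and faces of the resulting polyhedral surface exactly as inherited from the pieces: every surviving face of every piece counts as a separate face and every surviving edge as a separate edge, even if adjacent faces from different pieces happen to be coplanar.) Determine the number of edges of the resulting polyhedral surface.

36

A regular tetrahedron: V=4, E=6, F=4.
Attach a hendecagonal bipyramid (V=13, E=33, F=22) along a 3-gon: merge 3 vertices and 3 edges, delete both glued faces → V=14, E=36, F=24.
Check: V − E + F = 14 − 36 + 24 = 2.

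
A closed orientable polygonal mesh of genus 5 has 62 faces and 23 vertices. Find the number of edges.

For a closed orientable surface of genus 5, χ = 2 − 2·5 = -8.
E = V + F − (-8) = 23 + 62 − (-8) = 93.

93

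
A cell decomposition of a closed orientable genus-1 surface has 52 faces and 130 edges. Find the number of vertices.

78

For a closed orientable surface of genus 1, χ = 2 − 2·1 = 0.
V = 0 + E − F = 0 + 130 − 52 = 78.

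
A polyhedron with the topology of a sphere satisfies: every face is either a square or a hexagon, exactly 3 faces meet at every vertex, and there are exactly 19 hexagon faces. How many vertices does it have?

46

Let x be the number of squares; then F = 19 + x.
Edge–face incidences: 2E = 6·19 + 4·x = 114 + 4x.
Every vertex has degree 3, so 3V = 2E.
Euler: V − E + F = 2 ⇒ (2E)/3 − E + (19 + x) = 2.
Multiply by 6: 2·(2E) − 3·(2E) + 6·(19 + x) = 12, i.e. 114 + 6x − (114 + 4x) = 12.
Collecting terms: 2x = 12, so x = 6.
Then 2E = 114 + 4·6 = 138, so E = 69, V = 2E/3 = 46, F = 19 + 6 = 25.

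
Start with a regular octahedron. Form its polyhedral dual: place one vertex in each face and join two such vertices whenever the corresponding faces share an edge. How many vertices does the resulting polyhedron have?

The base solid has V = 6, E = 12, F = 8.
The dual swaps V and F and preserves E: V′ = F = 8, E′ = E = 12, F′ = V = 6.

8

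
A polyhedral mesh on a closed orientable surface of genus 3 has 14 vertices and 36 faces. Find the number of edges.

54

For a closed orientable surface of genus 3, χ = 2 − 2·3 = -4.
E = V + F − (-4) = 14 + 36 − (-4) = 54.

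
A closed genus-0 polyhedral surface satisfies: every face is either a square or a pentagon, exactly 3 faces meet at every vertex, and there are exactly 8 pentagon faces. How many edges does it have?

Let x be the number of squares; then F = 8 + x.
Edge–face incidences: 2E = 5·8 + 4·x = 40 + 4x.
Every vertex has degree 3, so 3V = 2E.
Euler: V − E + F = 2 ⇒ (2E)/3 − E + (8 + x) = 2.
Multiply by 6: 2·(2E) − 3·(2E) + 6·(8 + x) = 12, i.e. 48 + 6x − (40 + 4x) = 12.
Collecting terms: 2x + 8 = 12, so 2x = 4, so x = 2.
Then 2E = 40 + 4·2 = 48, so E = 24, V = 2E/3 = 16, F = 8 + 2 = 10.

24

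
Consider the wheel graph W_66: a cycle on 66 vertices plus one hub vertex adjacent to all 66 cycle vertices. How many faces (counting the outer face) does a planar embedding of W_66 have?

67

W_66 has V = 66 + 1 = 67 vertices and E = 2·66 = 132 edges.
By Euler's formula F = 2 − V + E = 2 − 67 + 132 = 67.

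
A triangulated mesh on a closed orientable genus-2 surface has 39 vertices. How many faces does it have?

χ = 2 − 2·2 = -2, and every face is a triangle so 3F = 2E.
V − E + F = -2 with E = 3F/2 gives 39 − (3/2 − 1)·F = -2, so F = 82 and E = 123.

82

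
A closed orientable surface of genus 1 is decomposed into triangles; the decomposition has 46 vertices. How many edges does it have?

138

χ = 2 − 2·1 = 0, and every face is a triangle so 3F = 2E.
V − E + F = 0 with E = 3F/2 gives 46 − (3/2 − 1)·F = 0, so F = 92 and E = 138.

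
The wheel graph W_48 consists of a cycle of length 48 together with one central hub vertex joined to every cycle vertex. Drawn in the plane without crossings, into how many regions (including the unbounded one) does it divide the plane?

49

W_48 has V = 48 + 1 = 49 vertices and E = 2·48 = 96 edges.
By Euler's formula F = 2 − V + E = 2 − 49 + 96 = 49.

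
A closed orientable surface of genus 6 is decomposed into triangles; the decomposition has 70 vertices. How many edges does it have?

240

χ = 2 − 2·6 = -10, and every face is a triangle so 3F = 2E.
V − E + F = -10 with E = 3F/2 gives 70 − (3/2 − 1)·F = -10, so F = 160 and E = 240.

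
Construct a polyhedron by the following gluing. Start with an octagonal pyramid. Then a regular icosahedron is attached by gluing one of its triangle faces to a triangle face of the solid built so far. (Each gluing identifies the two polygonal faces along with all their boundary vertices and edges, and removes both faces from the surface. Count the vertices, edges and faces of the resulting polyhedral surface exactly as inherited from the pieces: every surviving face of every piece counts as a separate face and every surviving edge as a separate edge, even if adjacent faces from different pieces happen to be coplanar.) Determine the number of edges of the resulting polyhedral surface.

An octagonal pyramid: V=9, E=16, F=9.
Attach a regular icosahedron (V=12, E=30, F=20) along a 3-gon: merge 3 vertices and 3 edges, delete both glued faces → V=18, E=43, F=27.
Check: V − E + F = 18 − 43 + 27 = 2.

43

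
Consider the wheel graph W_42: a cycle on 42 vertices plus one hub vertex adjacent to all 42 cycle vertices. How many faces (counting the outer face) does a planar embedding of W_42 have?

W_42 has V = 42 + 1 = 43 vertices and E = 2·42 = 84 edges.
By Euler's formula F = 2 − V + E = 2 − 43 + 84 = 43.

43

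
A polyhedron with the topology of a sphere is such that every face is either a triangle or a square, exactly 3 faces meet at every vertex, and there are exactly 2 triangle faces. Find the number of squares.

Let x be the number of squares; then F = 2 + x.
Edge–face incidences: 2E = 3·2 + 4·x = 6 + 4x.
Every vertex has degree 3, so 3V = 2E.
Euler: V − E + F = 2 ⇒ (2E)/3 − E + (2 + x) = 2.
Multiply by 6: 2·(2E) − 3·(2E) + 6·(2 + x) = 12, i.e. 12 + 6x − (6 + 4x) = 12.
Collecting terms: 2x + 6 = 12, so 2x = 6, so x = 3.
Then 2E = 6 + 4·3 = 18, so E = 9, V = 2E/3 = 6, F = 2 + 3 = 5.

3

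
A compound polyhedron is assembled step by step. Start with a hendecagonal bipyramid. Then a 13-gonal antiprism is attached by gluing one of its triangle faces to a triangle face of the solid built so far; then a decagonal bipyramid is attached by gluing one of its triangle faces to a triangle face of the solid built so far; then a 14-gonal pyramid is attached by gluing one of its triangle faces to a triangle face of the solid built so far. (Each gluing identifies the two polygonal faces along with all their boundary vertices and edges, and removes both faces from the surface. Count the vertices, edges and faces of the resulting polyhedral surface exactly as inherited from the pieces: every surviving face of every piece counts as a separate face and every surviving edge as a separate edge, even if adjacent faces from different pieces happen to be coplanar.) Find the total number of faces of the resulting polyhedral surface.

79

A hendecagonal bipyramid: V=13, E=33, F=22.
Attach a 13-gonal antiprism (V=26, E=52, F=28) along a 3-gon: merge 3 vertices and 3 edges, delete both glued faces → V=36, E=82, F=48.
Attach a decagonal bipyramid (V=12, E=30, F=20) along a 3-gon: merge 3 vertices and 3 edges, delete both glued faces → V=45, E=109, F=66.
Attach a 14-gonal pyramid (V=15, E=28, F=15) along a 3-gon: merge 3 vertices and 3 edges, delete both glued faces → V=57, E=134, F=79.
Check: V − E + F = 57 − 134 + 79 = 2.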